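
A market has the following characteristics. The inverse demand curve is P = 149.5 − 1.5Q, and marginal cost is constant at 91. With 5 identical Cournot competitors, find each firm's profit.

Cournot with 5 identical firms: the symmetric best-response condition is 149.5 − 9q = 91. Each firm produces q = 6.5, total output Q = 32.5, price P = 100.75.
Each firm's profit = (100.75 − 91)·6.5 = 63.375.

π_i = 63.375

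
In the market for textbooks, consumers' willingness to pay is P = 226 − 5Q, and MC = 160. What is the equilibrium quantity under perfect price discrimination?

Q = 13.2

With perfect price discrimination, output is the efficient level Q = 13.2 (where demand meets MC), but every buyer pays their willingness to pay: CS = 0 and PS = total surplus.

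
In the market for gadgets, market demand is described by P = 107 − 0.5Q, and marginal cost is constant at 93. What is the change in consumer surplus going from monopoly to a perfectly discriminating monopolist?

Consumer surplus falls by 49

A monopolist chooses Q where MR = MC. MR = 107 − Q; setting this equal to 93 gives Q = 14 and P = 100.
CS = ½·(107 − 100)·14 = 49.
A perfectly discriminating monopolist sells every unit with P(Q) ≥ MC(Q), so output equals the competitive quantity Q = 28. Each buyer pays their reservation price, so CS = 0 and the firm captures all surplus.
CS = 0.
Change in consumer surplus: 0 − 49 = −49.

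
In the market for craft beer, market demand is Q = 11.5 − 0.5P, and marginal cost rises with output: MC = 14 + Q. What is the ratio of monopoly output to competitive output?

Q_m/Q_c = 0.6

Inverting demand: P = 23 − 2Q.
Monopoly sets MR = MC: 23 − 4Q = 14 + Q ⇒ Q = 1.8, P = 23 − 2·1.8 = 19.4.
Competitive equilibrium sets price equal to marginal cost: 23 − 2Q = 14 + Q, so Q = 3 and P = 17.
Ratio Q_m/Q_c = 1.8/3 = 0.6.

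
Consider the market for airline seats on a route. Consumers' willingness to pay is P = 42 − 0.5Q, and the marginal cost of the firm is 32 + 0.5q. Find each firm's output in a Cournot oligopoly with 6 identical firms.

q_i = 2.5

In a 6-firm Cournot equilibrium, symmetry and the first-order condition give q = (42 − 32)/(4) = 2.5. So Q = 15 and P = 34.5.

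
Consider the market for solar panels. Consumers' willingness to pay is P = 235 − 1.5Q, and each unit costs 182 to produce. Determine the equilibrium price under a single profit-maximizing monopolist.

The monopolist equates marginal revenue to marginal cost: 235 − 3Q = 182, so Q = 53/3. From demand, P = 208.5.

P = 208.5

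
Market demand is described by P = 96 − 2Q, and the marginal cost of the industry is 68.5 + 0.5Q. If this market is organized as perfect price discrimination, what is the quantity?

Q = 11

Under first-degree price discrimination the firm charges each unit its demand price and produces up to where P = MC, i.e. Q = 11. Consumer surplus is zero; producer surplus equals total surplus.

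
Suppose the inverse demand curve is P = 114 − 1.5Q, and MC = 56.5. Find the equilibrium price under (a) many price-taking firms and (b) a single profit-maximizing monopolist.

Competition: P = 56.5; Monopoly: P = 85.25

Under competition P = MC = 56.5, so Q = (114 − 56.5)/1.5 = 115/3.
A monopolist chooses Q where MR = MC. MR = 114 − 3Q; setting this equal to 56.5 gives Q = 115/6 and P = 85.25.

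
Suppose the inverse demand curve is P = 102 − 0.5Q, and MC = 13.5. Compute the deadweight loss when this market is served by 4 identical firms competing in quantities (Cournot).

DWL = 313.29

Competitive firms price at marginal cost: P = 13.5, giving Q = 177.
Cournot with 4 identical firms: the symmetric best-response condition is 102 − 2.5q = 13.5. Each firm produces q = 35.4, total output Q = 141.6, price P = 31.2.
DWL is the triangle between Q = 141.6 and Q = 177: ½·(177 − 141.6)·(31.2 − 13.5) = 313.29.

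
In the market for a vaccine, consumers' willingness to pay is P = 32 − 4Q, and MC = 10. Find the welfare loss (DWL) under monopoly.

DWL = 15.125

Perfect competition: P = MC = 10, so 32 − 4Q = 10 and Q = 5.5.
A monopolist chooses Q where MR = MC. MR = 32 − 8Q; setting this equal to 10 gives Q = 2.75 and P = 21.
DWL is the triangle between Q = 2.75 and Q = 5.5: ½·(5.5 − 2.75)·(21 − 10) = 15.125.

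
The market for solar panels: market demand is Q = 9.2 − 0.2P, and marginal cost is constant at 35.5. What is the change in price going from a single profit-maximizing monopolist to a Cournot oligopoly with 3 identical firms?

Inverting demand: P = 46 − 5Q.
Monopoly sets MR = MC: 46 − 10Q = 35.5 ⇒ Q = 1.05, P = 46 − 5·1.05 = 40.75.
With 3 symmetric Cournot firms, each firm's FOC gives 46 − 20q = 35.5, so q = 0.525, Q = 3·0.525 = 1.575, and P = 38.125.
Change in price: 38.125 − 40.75 = −2.625.

P falls by 2.625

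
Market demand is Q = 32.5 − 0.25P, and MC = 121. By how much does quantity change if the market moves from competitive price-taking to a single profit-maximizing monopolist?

Inverting demand: P = 130 − 4Q.
Perfect competition: P = MC = 121, so 130 − 4Q = 121 and Q = 2.25.
The monopolist equates marginal revenue to marginal cost: 130 − 8Q = 121, so Q = 1.125. From demand, P = 125.5.
Change in quantity: 1.125 − 2.25 = −1.125.

Quantity falls by 1.125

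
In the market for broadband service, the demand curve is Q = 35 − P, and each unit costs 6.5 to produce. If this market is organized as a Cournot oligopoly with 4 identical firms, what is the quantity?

Inverting demand: P = 35 − Q.
With 4 symmetric Cournot firms, each firm's FOC gives 35 − 5q = 6.5, so q = 5.7, Q = 4·5.7 = 22.8, and P = 12.2.

Q = 22.8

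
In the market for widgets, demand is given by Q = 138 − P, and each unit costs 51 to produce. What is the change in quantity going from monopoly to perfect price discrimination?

Quantity rises by 43.5

Inverting demand: P = 138 − Q.
A monopolist chooses Q where MR = MC. MR = 138 − 2Q; setting this equal to 51 gives Q = 43.5 and P = 94.5.
A perfectly discriminating monopolist sells every unit with P(Q) ≥ MC(Q), so output equals the competitive quantity Q = 87. Each buyer pays their reservation price, so CS = 0 and the firm captures all surplus.
Change in quantity: 87 − 43.5 = 43.5.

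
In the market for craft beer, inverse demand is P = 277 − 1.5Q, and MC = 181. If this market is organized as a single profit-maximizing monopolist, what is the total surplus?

TS = 2304

Monopoly sets MR = MC: 277 − 3Q = 181 ⇒ Q = 32, P = 277 − 1.5·32 = 229.
CS = ½·(277 − 229)·32 = 768; PS = (229 − 181)·32 = 1536; TS = 2304.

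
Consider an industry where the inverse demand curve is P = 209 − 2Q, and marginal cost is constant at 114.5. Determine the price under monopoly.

A monopolist chooses Q where MR = MC. MR = 209 − 4Q; setting this equal to 114.5 gives Q = 23.625 and P = 161.75.

P = 161.75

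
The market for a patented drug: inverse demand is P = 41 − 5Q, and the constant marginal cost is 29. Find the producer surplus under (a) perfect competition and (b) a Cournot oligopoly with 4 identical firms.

Competition: PS = 0; Cournot: PS = 4.608

Perfect competition: P = MC = 29, so 41 − 5Q = 29 and Q = 2.4.
PS = (29 − 29)·2.4 = 0.
With 4 symmetric Cournot firms, each firm's FOC gives 41 − 25q = 29, so q = 0.48, Q = 4·0.48 = 1.92, and P = 31.4.
PS = (31.4 − 29)·1.92 = 4.608.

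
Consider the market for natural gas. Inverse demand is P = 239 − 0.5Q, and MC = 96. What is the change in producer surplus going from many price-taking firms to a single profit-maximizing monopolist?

Producer surplus rises by 10224.5

Perfect competition: P = MC = 96, so 239 − 0.5Q = 96 and Q = 286.
PS = (96 − 96)·286 = 0.
The monopolist equates marginal revenue to marginal cost: 239 − Q = 96, so Q = 143. From demand, P = 167.5.
PS = (167.5 − 96)·143 = 10224.5.
Change in producer surplus: 10224.5 − 0 = 10224.5.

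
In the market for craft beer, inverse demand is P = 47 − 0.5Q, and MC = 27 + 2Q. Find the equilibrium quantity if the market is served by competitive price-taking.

Competitive equilibrium sets price equal to marginal cost: 47 − 0.5Q = 27 + 2Q, so Q = 8 and P = 43.

Q = 8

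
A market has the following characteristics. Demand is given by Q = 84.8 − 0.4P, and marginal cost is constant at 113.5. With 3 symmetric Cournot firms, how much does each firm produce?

Inverting demand: P = 212 − 2.5Q.
Cournot with 3 identical firms: the symmetric best-response condition is 212 − 10q = 113.5. Each firm produces q = 9.85, total output Q = 29.55, price P = 138.125.

q_i = 9.85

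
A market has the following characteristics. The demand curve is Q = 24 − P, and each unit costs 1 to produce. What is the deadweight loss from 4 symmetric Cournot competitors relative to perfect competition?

DWL = 10.58

Inverting demand: P = 24 − Q.
Under competition P = MC = 1, so Q = (24 − 1)/1 = 23.
With 4 symmetric Cournot firms, each firm's FOC gives 24 − 5q = 1, so q = 4.6, Q = 4·4.6 = 18.4, and P = 5.6.
DWL is the triangle between Q = 18.4 and Q = 23: ½·(23 − 18.4)·(5.6 − 1) = 10.58.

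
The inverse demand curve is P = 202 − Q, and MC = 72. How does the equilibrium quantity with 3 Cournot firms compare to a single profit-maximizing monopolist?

Cournot: Q = 97.5; Monopoly: Q = 65

In a 3-firm Cournot equilibrium, symmetry and the first-order condition give q = (202 − 72)/(4) = 32.5. So Q = 97.5 and P = 104.5.
The monopolist equates marginal revenue to marginal cost: 202 − 2Q = 72, so Q = 65. From demand, P = 137.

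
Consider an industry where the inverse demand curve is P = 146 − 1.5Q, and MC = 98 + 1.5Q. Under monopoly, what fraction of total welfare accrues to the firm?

PS/TS = 0.75

A monopolist chooses Q where MR = MC. MR = 146 − 3Q; setting this equal to 98 + 1.5Q gives Q = 32/3 and P = 130.
CS = ½·(146 − 130)·32/3 = 256/3.
PS = P·Q − VC(Q) = 130·32/3 − (98·32/3 + ½·1.5·(32/3)²) = 256.
Share captured = PS/TS = 256/(1024/3) = 0.75.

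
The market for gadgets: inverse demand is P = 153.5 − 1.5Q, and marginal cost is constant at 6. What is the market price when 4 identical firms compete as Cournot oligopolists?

In a 4-firm Cournot equilibrium, symmetry and the first-order condition give q = (153.5 − 6)/(7.5) = 59/3. So Q = 236/3 and P = 35.5.

P = 35.5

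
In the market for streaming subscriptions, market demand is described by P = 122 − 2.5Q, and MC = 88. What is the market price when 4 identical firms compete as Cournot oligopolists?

In a 4-firm Cournot equilibrium, symmetry and the first-order condition give q = (122 − 88)/(12.5) = 2.72. So Q = 10.88 and P = 94.8.

P = 94.8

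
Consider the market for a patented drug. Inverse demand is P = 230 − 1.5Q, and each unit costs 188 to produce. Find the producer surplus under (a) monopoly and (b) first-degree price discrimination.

A monopolist chooses Q where MR = MC. MR = 230 − 3Q; setting this equal to 188 gives Q = 14 and P = 209.
PS = (209 − 188)·14 = 294.
A perfectly discriminating monopolist sells every unit with P(Q) ≥ MC(Q), so output equals the competitive quantity Q = 28. Each buyer pays their reservation price, so CS = 0 and the firm captures all surplus.
PS = ½·(230 − 188)·28 = 588.

Monopoly: PS = 294; Perfect PD: PS = 588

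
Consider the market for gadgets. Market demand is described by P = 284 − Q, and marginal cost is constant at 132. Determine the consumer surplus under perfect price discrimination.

Under first-degree price discrimination the firm charges each unit its demand price and produces up to where P = MC, i.e. Q = 152. Consumer surplus is zero; producer surplus equals total surplus.
CS = 0.

CS = 0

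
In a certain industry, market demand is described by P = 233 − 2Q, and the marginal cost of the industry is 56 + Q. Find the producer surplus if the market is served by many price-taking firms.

PS = 1740.5

Competitive equilibrium sets price equal to marginal cost: 233 − 2Q = 56 + Q, so Q = 59 and P = 115.
PS = P·Q − VC(Q) = 115·59 − (56·59 + ½·1·59²) = 1740.5.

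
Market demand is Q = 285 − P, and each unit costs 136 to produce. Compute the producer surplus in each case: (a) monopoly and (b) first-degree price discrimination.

Monopoly: PS = 5550.25; Perfect PD: PS = 11100.5

Inverting demand: P = 285 − Q.
A monopolist chooses Q where MR = MC. MR = 285 − 2Q; setting this equal to 136 gives Q = 74.5 and P = 210.5.
PS = (210.5 − 136)·74.5 = 5550.25.
A perfectly discriminating monopolist sells every unit with P(Q) ≥ MC(Q), so output equals the competitive quantity Q = 149. Each buyer pays their reservation price, so CS = 0 and the firm captures all surplus.
PS = ½·(285 − 136)·149 = 11100.5.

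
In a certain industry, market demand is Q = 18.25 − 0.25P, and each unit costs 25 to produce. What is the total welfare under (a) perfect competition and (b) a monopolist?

Competition: TS = 288; Monopoly: TS = 216

Inverting demand: P = 73 − 4Q.
Perfect competition: P = MC = 25, so 73 − 4Q = 25 and Q = 12.
CS = ½·(73 − 25)·12 = 288; PS = (25 − 25)·12 = 0; TS = 288.
The monopolist equates marginal revenue to marginal cost: 73 − 8Q = 25, so Q = 6. From demand, P = 49.
CS = ½·(73 − 49)·6 = 72; PS = (49 − 25)·6 = 144; TS = 216.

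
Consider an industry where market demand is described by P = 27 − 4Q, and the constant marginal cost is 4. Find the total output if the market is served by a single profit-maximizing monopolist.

Monopoly sets MR = MC: 27 − 8Q = 4 ⇒ Q = 2.875, P = 27 − 4·2.875 = 15.5.

Q = 2.875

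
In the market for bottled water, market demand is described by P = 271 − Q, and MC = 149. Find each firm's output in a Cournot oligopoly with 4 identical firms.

q_i = 24.4

With 4 symmetric Cournot firms, each firm's FOC gives 271 − 5q = 149, so q = 24.4, Q = 4·24.4 = 97.6, and P = 173.4.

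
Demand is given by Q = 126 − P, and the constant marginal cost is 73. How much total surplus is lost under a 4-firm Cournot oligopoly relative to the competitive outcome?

DWL = 56.18

Inverting demand: P = 126 − Q.
Under competition P = MC = 73, so Q = (126 − 73)/1 = 53.
In a 4-firm Cournot equilibrium, symmetry and the first-order condition give q = (126 − 73)/(5) = 10.6. So Q = 42.4 and P = 83.6.
DWL is the triangle between Q = 42.4 and Q = 53: ½·(53 − 42.4)·(83.6 − 73) = 56.18.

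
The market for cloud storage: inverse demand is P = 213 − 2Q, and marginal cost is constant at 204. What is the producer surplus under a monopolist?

A monopolist chooses Q where MR = MC. MR = 213 − 4Q; setting this equal to 204 gives Q = 2.25 and P = 208.5.
PS = (208.5 − 204)·2.25 = 10.125.

PS = 10.125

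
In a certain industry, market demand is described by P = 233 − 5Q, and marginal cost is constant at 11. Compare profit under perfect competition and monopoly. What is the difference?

Perfect competition: P = MC = 11, so 233 − 5Q = 11 and Q = 44.4.
Profit = (11 − 11)·44.4 = 0.
The monopolist equates marginal revenue to marginal cost: 233 − 10Q = 11, so Q = 22.2. From demand, P = 122.
Profit = (122 − 11)·22.2 = 2464.2.
Change in profit: 2464.2 − 0 = 2464.2.

π rises by 2464.2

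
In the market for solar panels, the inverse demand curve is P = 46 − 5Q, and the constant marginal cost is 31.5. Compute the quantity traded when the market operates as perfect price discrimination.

A perfectly discriminating monopolist sells every unit with P(Q) ≥ MC(Q), so output equals the competitive quantity Q = 2.9. Each buyer pays their reservation price, so CS = 0 and the firm captures all surplus.

Q = 2.9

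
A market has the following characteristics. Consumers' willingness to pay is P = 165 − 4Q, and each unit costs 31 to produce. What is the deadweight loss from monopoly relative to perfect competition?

DWL = 561.125

Competitive firms price at marginal cost: P = 31, giving Q = 33.5.
The monopolist equates marginal revenue to marginal cost: 165 − 8Q = 31, so Q = 16.75. From demand, P = 98.
DWL is the triangle between Q = 16.75 and Q = 33.5: ½·(33.5 − 16.75)·(98 − 31) = 561.125.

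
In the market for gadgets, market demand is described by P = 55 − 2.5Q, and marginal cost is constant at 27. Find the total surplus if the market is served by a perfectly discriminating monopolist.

TS = 156.8

With perfect price discrimination, output is the efficient level Q = 11.2 (where demand meets MC), but every buyer pays their willingness to pay: CS = 0 and PS = total surplus.
TS = 156.8 (equal to competitive TS).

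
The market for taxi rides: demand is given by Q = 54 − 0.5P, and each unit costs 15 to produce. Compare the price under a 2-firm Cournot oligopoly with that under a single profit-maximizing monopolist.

Cournot: P = 46; Monopoly: P = 61.5

Inverting demand: P = 108 − 2Q.
With 2 symmetric Cournot firms, each firm's FOC gives 108 − 6q = 15, so q = 15.5, Q = 2·15.5 = 31, and P = 46.
Monopoly sets MR = MC: 108 − 4Q = 15 ⇒ Q = 23.25, P = 108 − 2·23.25 = 61.5.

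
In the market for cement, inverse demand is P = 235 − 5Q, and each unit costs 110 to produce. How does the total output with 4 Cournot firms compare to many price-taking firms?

Cournot: Q = 20; Competition: Q = 25

Cournot with 4 identical firms: the symmetric best-response condition is 235 − 25q = 110. Each firm produces q = 5, total output Q = 20, price P = 135.
Competitive firms price at marginal cost: P = 110, giving Q = 25.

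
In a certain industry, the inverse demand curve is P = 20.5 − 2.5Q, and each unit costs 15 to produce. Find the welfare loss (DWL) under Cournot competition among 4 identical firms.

Competitive firms price at marginal cost: P = 15, giving Q = 2.2.
Cournot with 4 identical firms: the symmetric best-response condition is 20.5 − 12.5q = 15. Each firm produces q = 0.44, total output Q = 1.76, price P = 16.1.
DWL is the triangle between Q = 1.76 and Q = 2.2: ½·(2.2 − 1.76)·(16.1 − 15) = 0.242.

DWL = 0.242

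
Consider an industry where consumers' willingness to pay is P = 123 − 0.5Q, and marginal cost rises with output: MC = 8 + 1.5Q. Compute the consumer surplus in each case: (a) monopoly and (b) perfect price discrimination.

Monopoly: CS = 529; Perfect PD: CS = 0

The monopolist equates marginal revenue to marginal cost: 123 − Q = 8 + 1.5Q, so Q = 46. From demand, P = 100.
CS = ½·(123 − 100)·46 = 529.
A perfectly discriminating monopolist sells every unit with P(Q) ≥ MC(Q), so output equals the competitive quantity Q = 57.5. Each buyer pays their reservation price, so CS = 0 and the firm captures all surplus.
CS = 0.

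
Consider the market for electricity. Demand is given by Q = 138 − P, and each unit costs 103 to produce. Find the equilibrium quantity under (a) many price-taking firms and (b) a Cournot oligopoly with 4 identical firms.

Competition: Q = 35; Cournot: Q = 28

Inverting demand: P = 138 − Q.
Competitive firms price at marginal cost: P = 103, giving Q = 35.
With 4 symmetric Cournot firms, each firm's FOC gives 138 − 5q = 103, so q = 7, Q = 4·7 = 28, and P = 110.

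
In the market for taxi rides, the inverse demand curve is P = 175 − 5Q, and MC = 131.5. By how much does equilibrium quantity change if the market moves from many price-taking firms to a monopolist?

Q falls by 4.35

Under competition P = MC = 131.5, so Q = (175 − 131.5)/5 = 8.7.
The monopolist equates marginal revenue to marginal cost: 175 − 10Q = 131.5, so Q = 4.35. From demand, P = 153.25.
Change in equilibrium quantity: 4.35 − 8.7 = −4.35.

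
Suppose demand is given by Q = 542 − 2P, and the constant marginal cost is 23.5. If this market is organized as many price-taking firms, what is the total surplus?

Inverting demand: P = 271 − 0.5Q.
Perfect competition: P = MC = 23.5, so 271 − 0.5Q = 23.5 and Q = 495.
CS = ½·(271 − 23.5)·495 = 61256.25; PS = (23.5 − 23.5)·495 = 0; TS = 61256.25.

TS = 61256.25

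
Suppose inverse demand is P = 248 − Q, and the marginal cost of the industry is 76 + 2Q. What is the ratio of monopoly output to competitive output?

Monopoly sets MR = MC: 248 − 2Q = 76 + 2Q ⇒ Q = 43, P = 248 − 43 = 205.
Under competition P = MC: 248 − Q = 76 + 2Q ⇒ Q = 172/3, P = 572/3.
Ratio Q_m/Q_c = 43/(172/3) = 0.75.

Q_m/Q_c = 0.75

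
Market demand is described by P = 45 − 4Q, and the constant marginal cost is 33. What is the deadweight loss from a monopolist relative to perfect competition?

DWL = 4.5

Under competition P = MC = 33, so Q = (45 − 33)/4 = 3.
The monopolist equates marginal revenue to marginal cost: 45 − 8Q = 33, so Q = 1.5. From demand, P = 39.
DWL is the triangle between Q = 1.5 and Q = 3: ½·(3 − 1.5)·(39 − 33) = 4.5.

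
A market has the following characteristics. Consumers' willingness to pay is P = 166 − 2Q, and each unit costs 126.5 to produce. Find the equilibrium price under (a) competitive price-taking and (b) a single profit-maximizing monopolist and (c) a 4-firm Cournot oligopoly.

Competition: P = 126.5; Monopoly: P = 146.25; Cournot: P = 134.4

Under competition P = MC = 126.5, so Q = (166 − 126.5)/2 = 19.75.
Monopoly sets MR = MC: 166 − 4Q = 126.5 ⇒ Q = 9.875, P = 166 − 2·9.875 = 146.25.
With 4 symmetric Cournot firms, each firm's FOC gives 166 − 10q = 126.5, so q = 3.95, Q = 4·3.95 = 15.8, and P = 134.4.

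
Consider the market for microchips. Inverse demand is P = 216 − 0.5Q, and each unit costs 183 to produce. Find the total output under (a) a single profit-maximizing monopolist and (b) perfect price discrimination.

Monopoly: Q = 33; Perfect PD: Q = 66

A monopolist chooses Q where MR = MC. MR = 216 − Q; setting this equal to 183 gives Q = 33 and P = 199.5.
With perfect price discrimination, output is the efficient level Q = 66 (where demand meets MC), but every buyer pays their willingness to pay: CS = 0 and PS = total surplus.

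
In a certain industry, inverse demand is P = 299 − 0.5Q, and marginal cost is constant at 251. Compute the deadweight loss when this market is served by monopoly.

DWL = 576

Competitive firms price at marginal cost: P = 251, giving Q = 96.
Monopoly sets MR = MC: 299 − Q = 251 ⇒ Q = 48, P = 299 − 0.5·48 = 275.
DWL is the triangle between Q = 48 and Q = 96: ½·(96 − 48)·(275 − 251) = 576.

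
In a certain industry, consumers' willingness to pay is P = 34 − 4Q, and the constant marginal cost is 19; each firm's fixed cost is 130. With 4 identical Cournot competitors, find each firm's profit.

π_i = −127.75

With 4 symmetric Cournot firms, each firm's FOC gives 34 − 20q = 19, so q = 0.75, Q = 4·0.75 = 3, and P = 22.
Each firm's profit = (22 − 19)·0.75 − 130 = −127.75.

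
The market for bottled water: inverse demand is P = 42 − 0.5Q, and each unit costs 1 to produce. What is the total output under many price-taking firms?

Q = 82

Under competition P = MC = 1, so Q = (42 − 1)/0.5 = 82.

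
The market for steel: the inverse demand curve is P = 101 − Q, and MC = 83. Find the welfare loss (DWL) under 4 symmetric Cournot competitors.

DWL = 6.48

Perfect competition: P = MC = 83, so 101 − Q = 83 and Q = 18.
In a 4-firm Cournot equilibrium, symmetry and the first-order condition give q = (101 − 83)/(5) = 3.6. So Q = 14.4 and P = 86.6.
DWL is the triangle between Q = 14.4 and Q = 18: ½·(18 − 14.4)·(86.6 − 83) = 6.48.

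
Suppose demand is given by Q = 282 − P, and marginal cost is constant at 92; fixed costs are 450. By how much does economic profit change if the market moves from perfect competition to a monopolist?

Economic profit rises by 9025

Inverting demand: P = 282 − Q.
Under competition P = MC = 92, so Q = (282 − 92)/1 = 190.
Profit = (92 − 92)·190 − 450 = −450.
A monopolist chooses Q where MR = MC. MR = 282 − 2Q; setting this equal to 92 gives Q = 95 and P = 187.
Profit = (187 − 92)·95 − 450 = 8575.
Change in economic profit: 8575 − −450 = 9025.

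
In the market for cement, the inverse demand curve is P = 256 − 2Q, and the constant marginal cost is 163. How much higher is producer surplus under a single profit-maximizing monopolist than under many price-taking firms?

Producer surplus rises by 1081.125

Competitive firms price at marginal cost: P = 163, giving Q = 46.5.
PS = (163 − 163)·46.5 = 0.
Monopoly sets MR = MC: 256 − 4Q = 163 ⇒ Q = 23.25, P = 256 − 2·23.25 = 209.5.
PS = (209.5 − 163)·23.25 = 1081.125.
Change in producer surplus: 1081.125 − 0 = 1081.125.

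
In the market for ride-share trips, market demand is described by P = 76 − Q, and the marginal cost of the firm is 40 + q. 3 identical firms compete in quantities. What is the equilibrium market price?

Cournot with 3 identical firms: the symmetric best-response condition is 76 − 4q = 40 + q. Each firm produces q = 7.2, total output Q = 21.6, price P = 54.4.

P = 54.4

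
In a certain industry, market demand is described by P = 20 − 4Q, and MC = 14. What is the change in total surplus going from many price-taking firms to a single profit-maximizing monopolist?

TS falls by 1.125

Under competition P = MC = 14, so Q = (20 − 14)/4 = 1.5.
CS = ½·(20 − 14)·1.5 = 4.5; PS = (14 − 14)·1.5 = 0; TS = 4.5.
A monopolist chooses Q where MR = MC. MR = 20 − 8Q; setting this equal to 14 gives Q = 0.75 and P = 17.
CS = ½·(20 − 17)·0.75 = 1.125; PS = (17 − 14)·0.75 = 2.25; TS = 3.375.
Change in total surplus: 3.375 − 4.5 = −1.125.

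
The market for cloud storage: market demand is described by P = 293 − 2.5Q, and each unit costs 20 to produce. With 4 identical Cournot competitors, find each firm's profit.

Cournot with 4 identical firms: the symmetric best-response condition is 293 − 12.5q = 20. Each firm produces q = 21.84, total output Q = 87.36, price P = 74.6.
Each firm's profit = (74.6 − 20)·21.84 = 1192.464.

π_i = 1192.464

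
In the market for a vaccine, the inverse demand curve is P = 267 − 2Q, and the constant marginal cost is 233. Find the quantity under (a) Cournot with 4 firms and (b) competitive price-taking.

Cournot: Q = 13.6; Competition: Q = 17

With 4 symmetric Cournot firms, each firm's FOC gives 267 − 10q = 233, so q = 3.4, Q = 4·3.4 = 13.6, and P = 239.8.
Perfect competition: P = MC = 233, so 267 − 2Q = 233 and Q = 17.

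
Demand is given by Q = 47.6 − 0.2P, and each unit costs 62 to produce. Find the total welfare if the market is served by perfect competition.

Inverting demand: P = 238 − 5Q.
Perfect competition: P = MC = 62, so 238 − 5Q = 62 and Q = 35.2.
CS = ½·(238 − 62)·35.2 = 3097.6; PS = (62 − 62)·35.2 = 0; TS = 3097.6.

TS = 3097.6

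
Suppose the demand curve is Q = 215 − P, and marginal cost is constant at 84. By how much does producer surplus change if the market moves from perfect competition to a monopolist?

Inverting demand: P = 215 − Q.
Perfect competition: P = MC = 84, so 215 − Q = 84 and Q = 131.
PS = (84 − 84)·131 = 0.
A monopolist chooses Q where MR = MC. MR = 215 − 2Q; setting this equal to 84 gives Q = 65.5 and P = 149.5.
PS = (149.5 − 84)·65.5 = 4290.25.
Change in producer surplus: 4290.25 − 0 = 4290.25.

Producer surplus rises by 4290.25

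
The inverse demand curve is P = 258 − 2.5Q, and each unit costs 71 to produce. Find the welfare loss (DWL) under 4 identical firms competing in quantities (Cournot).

Competitive firms price at marginal cost: P = 71, giving Q = 74.8.
With 4 symmetric Cournot firms, each firm's FOC gives 258 − 12.5q = 71, so q = 14.96, Q = 4·14.96 = 59.84, and P = 108.4.
DWL is the triangle between Q = 59.84 and Q = 74.8: ½·(74.8 − 59.84)·(108.4 − 71) = 279.752.

DWL = 279.752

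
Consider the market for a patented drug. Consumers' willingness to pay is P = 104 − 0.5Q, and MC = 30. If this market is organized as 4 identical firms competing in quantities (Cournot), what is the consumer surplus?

In a 4-firm Cournot equilibrium, symmetry and the first-order condition give q = (104 − 30)/(2.5) = 29.6. So Q = 118.4 and P = 44.8.
CS = ½·(104 − 44.8)·118.4 = 3504.64.

CS = 3504.64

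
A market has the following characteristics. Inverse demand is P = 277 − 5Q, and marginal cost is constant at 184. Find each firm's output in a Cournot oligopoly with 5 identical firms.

q_i = 3.1

Cournot with 5 identical firms: the symmetric best-response condition is 277 − 30q = 184. Each firm produces q = 3.1, total output Q = 15.5, price P = 199.5.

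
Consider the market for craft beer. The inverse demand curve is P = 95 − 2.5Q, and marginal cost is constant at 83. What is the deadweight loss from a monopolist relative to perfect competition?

DWL = 7.2

Competitive firms price at marginal cost: P = 83, giving Q = 4.8.
A monopolist chooses Q where MR = MC. MR = 95 − 5Q; setting this equal to 83 gives Q = 2.4 and P = 89.
DWL is the triangle between Q = 2.4 and Q = 4.8: ½·(4.8 − 2.4)·(89 − 83) = 7.2.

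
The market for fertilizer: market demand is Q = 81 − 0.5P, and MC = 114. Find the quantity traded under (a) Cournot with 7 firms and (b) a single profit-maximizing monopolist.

Inverting demand: P = 162 − 2Q.
With 7 symmetric Cournot firms, each firm's FOC gives 162 − 16q = 114, so q = 3, Q = 7·3 = 21, and P = 120.
A monopolist chooses Q where MR = MC. MR = 162 − 4Q; setting this equal to 114 gives Q = 12 and P = 138.

Cournot: Q = 21; Monopoly: Q = 12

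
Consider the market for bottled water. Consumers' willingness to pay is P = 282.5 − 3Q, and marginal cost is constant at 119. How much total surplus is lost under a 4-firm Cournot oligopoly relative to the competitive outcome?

Under competition P = MC = 119, so Q = (282.5 − 119)/3 = 54.5.
With 4 symmetric Cournot firms, each firm's FOC gives 282.5 − 15q = 119, so q = 10.9, Q = 4·10.9 = 43.6, and P = 151.7.
DWL is the triangle between Q = 43.6 and Q = 54.5: ½·(54.5 − 43.6)·(151.7 − 119) = 178.215.

DWL = 178.215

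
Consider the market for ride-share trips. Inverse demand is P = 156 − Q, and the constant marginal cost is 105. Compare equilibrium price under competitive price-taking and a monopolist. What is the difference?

P rises by 25.5

Under competition P = MC = 105, so Q = (156 − 105)/1 = 51.
A monopolist chooses Q where MR = MC. MR = 156 − 2Q; setting this equal to 105 gives Q = 25.5 and P = 130.5.
Change in equilibrium price: 130.5 − 105 = 25.5.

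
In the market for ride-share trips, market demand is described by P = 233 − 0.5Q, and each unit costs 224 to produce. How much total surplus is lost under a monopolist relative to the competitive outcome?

DWL = 20.25

Perfect competition: P = MC = 224, so 233 − 0.5Q = 224 and Q = 18.
The monopolist equates marginal revenue to marginal cost: 233 − Q = 224, so Q = 9. From demand, P = 228.5.
DWL is the triangle between Q = 9 and Q = 18: ½·(18 − 9)·(228.5 − 224) = 20.25.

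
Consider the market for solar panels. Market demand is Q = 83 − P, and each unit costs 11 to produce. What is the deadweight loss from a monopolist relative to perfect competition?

Inverting demand: P = 83 − Q.
Under competition P = MC = 11, so Q = (83 − 11)/1 = 72.
The monopolist equates marginal revenue to marginal cost: 83 − 2Q = 11, so Q = 36. From demand, P = 47.
DWL is the triangle between Q = 36 and Q = 72: ½·(72 − 36)·(47 − 11) = 648.

DWL = 648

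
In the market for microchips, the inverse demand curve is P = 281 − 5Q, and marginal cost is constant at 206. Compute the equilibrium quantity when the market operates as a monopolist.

Monopoly sets MR = MC: 281 − 10Q = 206 ⇒ Q = 7.5, P = 281 − 5·7.5 = 243.5.

Q = 7.5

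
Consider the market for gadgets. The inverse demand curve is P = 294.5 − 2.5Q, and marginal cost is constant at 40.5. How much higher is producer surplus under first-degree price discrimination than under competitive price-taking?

Producer surplus rises by 12903.2

Perfect competition: P = MC = 40.5, so 294.5 − 2.5Q = 40.5 and Q = 101.6.
PS = (40.5 − 40.5)·101.6 = 0.
Under first-degree price discrimination the firm charges each unit its demand price and produces up to where P = MC, i.e. Q = 101.6. Consumer surplus is zero; producer surplus equals total surplus.
PS = ½·(294.5 − 40.5)·101.6 = 12903.2.
Change in producer surplus: 12903.2 − 0 = 12903.2.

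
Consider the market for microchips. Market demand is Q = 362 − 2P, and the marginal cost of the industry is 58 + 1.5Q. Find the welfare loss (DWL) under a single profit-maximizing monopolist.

DWL = 151.29

Inverting demand: P = 181 − 0.5Q.
Under competition P = MC: 181 − 0.5Q = 58 + 1.5Q ⇒ Q = 61.5, P = 150.25.
The monopolist equates marginal revenue to marginal cost: 181 − Q = 58 + 1.5Q, so Q = 49.2. From demand, P = 156.4.
CS = ½·(181 − 150.25)·61.5 = 15129/16; PS = (150.25·61.5 − 58·61.5 − ½·1.5·61.5²) = 45387/16; TS = 3782.25.
CS = ½·(181 − 156.4)·49.2 = 605.16; PS = (156.4·49.2 − 58·49.2 − ½·1.5·49.2²) = 3025.8; TS = 3630.96.
DWL = 3782.25 − 3630.96 = 151.29.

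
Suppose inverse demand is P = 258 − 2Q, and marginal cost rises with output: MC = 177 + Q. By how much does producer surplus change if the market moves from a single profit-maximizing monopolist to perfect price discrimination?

PS rises by 437.4

Monopoly sets MR = MC: 258 − 4Q = 177 + Q ⇒ Q = 16.2, P = 258 − 2·16.2 = 225.6.
PS = P·Q − VC(Q) = 225.6·16.2 − (177·16.2 + ½·1·16.2²) = 656.1.
Under first-degree price discrimination the firm charges each unit its demand price and produces up to where P = MC, i.e. Q = 27. Consumer surplus is zero; producer surplus equals total surplus.
PS = ½·(258 − 177)·27 = 1093.5.
Change in producer surplus: 1093.5 − 656.1 = 437.4.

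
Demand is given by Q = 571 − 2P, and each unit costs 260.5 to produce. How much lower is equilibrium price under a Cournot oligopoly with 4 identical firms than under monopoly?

Inverting demand: P = 285.5 − 0.5Q.
The monopolist equates marginal revenue to marginal cost: 285.5 − Q = 260.5, so Q = 25. From demand, P = 273.
Cournot with 4 identical firms: the symmetric best-response condition is 285.5 − 2.5q = 260.5. Each firm produces q = 10, total output Q = 40, price P = 265.5.
Change in equilibrium price: 265.5 − 273 = −7.5.

P falls by 7.5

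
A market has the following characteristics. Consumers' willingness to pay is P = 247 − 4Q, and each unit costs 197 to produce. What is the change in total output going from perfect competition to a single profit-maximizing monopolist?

Under competition P = MC = 197, so Q = (247 − 197)/4 = 12.5.
Monopoly sets MR = MC: 247 − 8Q = 197 ⇒ Q = 6.25, P = 247 − 4·6.25 = 222.
Change in total output: 6.25 − 12.5 = −6.25.

Total output falls by 6.25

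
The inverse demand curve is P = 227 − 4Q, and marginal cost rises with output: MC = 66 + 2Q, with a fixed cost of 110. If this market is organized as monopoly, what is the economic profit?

A monopolist chooses Q where MR = MC. MR = 227 − 8Q; setting this equal to 66 + 2Q gives Q = 16.1 and P = 162.6.
Profit = 162.6·16.1 − (66·16.1 + ½·2·16.1²) − 110 = 1186.05.

Profit = 1186.05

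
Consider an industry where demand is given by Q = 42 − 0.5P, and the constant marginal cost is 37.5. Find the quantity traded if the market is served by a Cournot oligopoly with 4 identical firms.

Inverting demand: P = 84 − 2Q.
In a 4-firm Cournot equilibrium, symmetry and the first-order condition give q = (84 − 37.5)/(10) = 4.65. So Q = 18.6 and P = 46.8.

Q = 18.6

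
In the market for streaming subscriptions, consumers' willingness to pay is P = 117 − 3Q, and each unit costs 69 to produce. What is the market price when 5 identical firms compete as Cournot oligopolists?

Cournot with 5 identical firms: the symmetric best-response condition is 117 − 18q = 69. Each firm produces q = 8/3, total output Q = 40/3, price P = 77.

P = 77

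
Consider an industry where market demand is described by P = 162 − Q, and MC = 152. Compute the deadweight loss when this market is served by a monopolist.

Under competition P = MC = 152, so Q = (162 − 152)/1 = 10.
A monopolist chooses Q where MR = MC. MR = 162 − 2Q; setting this equal to 152 gives Q = 5 and P = 157.
DWL is the triangle between Q = 5 and Q = 10: ½·(10 − 5)·(157 − 152) = 12.5.

DWL = 12.5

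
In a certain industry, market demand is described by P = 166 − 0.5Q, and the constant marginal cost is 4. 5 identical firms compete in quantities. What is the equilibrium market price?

P = 31

With 5 symmetric Cournot firms, each firm's FOC gives 166 − 3q = 4, so q = 54, Q = 5·54 = 270, and P = 31.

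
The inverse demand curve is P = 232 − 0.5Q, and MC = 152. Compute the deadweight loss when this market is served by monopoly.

Under competition P = MC = 152, so Q = (232 − 152)/0.5 = 160.
The monopolist equates marginal revenue to marginal cost: 232 − Q = 152, so Q = 80. From demand, P = 192.
DWL is the triangle between Q = 80 and Q = 160: ½·(160 − 80)·(192 − 152) = 1600.

DWL = 1600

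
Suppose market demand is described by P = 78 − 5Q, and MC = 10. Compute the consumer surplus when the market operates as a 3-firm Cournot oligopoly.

In a 3-firm Cournot equilibrium, symmetry and the first-order condition give q = (78 − 10)/(20) = 3.4. So Q = 10.2 and P = 27.
CS = ½·(78 − 27)·10.2 = 260.1.

CS = 260.1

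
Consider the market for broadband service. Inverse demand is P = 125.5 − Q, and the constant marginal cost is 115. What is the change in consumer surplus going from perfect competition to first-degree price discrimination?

Competitive firms price at marginal cost: P = 115, giving Q = 10.5.
CS = ½·(125.5 − 115)·10.5 = 55.125.
Under first-degree price discrimination the firm charges each unit its demand price and produces up to where P = MC, i.e. Q = 10.5. Consumer surplus is zero; producer surplus equals total surplus.
CS = 0.
Change in consumer surplus: 0 − 55.125 = −55.125.

CS falls by 55.125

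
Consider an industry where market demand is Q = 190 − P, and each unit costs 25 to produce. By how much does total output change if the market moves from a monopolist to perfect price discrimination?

Q rises by 82.5

Inverting demand: P = 190 − Q.
The monopolist equates marginal revenue to marginal cost: 190 − 2Q = 25, so Q = 82.5. From demand, P = 107.5.
With perfect price discrimination, output is the efficient level Q = 165 (where demand meets MC), but every buyer pays their willingness to pay: CS = 0 and PS = total surplus.
Change in total output: 165 − 82.5 = 82.5.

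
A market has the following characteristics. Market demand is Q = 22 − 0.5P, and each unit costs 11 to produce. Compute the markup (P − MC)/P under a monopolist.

Lerner index = 0.6

Inverting demand: P = 44 − 2Q.
A monopolist chooses Q where MR = MC. MR = 44 − 4Q; setting this equal to 11 gives Q = 8.25 and P = 27.5.
Lerner index = (P − MC)/P = (27.5 − 11)/27.5 = 0.6.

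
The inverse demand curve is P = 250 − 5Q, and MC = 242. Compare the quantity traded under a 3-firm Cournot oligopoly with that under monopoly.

Cournot: Q = 1.2; Monopoly: Q = 0.8

In a 3-firm Cournot equilibrium, symmetry and the first-order condition give q = (250 − 242)/(20) = 0.4. So Q = 1.2 and P = 244.
A monopolist chooses Q where MR = MC. MR = 250 − 10Q; setting this equal to 242 gives Q = 0.8 and P = 246.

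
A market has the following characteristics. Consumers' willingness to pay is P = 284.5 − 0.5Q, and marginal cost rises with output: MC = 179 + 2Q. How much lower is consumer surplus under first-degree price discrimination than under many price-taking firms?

Under competition P = MC: 284.5 − 0.5Q = 179 + 2Q ⇒ Q = 42.2, P = 263.4.
CS = ½·(284.5 − 263.4)·42.2 = 445.21.
With perfect price discrimination, output is the efficient level Q = 42.2 (where demand meets MC), but every buyer pays their willingness to pay: CS = 0 and PS = total surplus.
CS = 0.
Change in consumer surplus: 0 − 445.21 = −445.21.

CS falls by 445.21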